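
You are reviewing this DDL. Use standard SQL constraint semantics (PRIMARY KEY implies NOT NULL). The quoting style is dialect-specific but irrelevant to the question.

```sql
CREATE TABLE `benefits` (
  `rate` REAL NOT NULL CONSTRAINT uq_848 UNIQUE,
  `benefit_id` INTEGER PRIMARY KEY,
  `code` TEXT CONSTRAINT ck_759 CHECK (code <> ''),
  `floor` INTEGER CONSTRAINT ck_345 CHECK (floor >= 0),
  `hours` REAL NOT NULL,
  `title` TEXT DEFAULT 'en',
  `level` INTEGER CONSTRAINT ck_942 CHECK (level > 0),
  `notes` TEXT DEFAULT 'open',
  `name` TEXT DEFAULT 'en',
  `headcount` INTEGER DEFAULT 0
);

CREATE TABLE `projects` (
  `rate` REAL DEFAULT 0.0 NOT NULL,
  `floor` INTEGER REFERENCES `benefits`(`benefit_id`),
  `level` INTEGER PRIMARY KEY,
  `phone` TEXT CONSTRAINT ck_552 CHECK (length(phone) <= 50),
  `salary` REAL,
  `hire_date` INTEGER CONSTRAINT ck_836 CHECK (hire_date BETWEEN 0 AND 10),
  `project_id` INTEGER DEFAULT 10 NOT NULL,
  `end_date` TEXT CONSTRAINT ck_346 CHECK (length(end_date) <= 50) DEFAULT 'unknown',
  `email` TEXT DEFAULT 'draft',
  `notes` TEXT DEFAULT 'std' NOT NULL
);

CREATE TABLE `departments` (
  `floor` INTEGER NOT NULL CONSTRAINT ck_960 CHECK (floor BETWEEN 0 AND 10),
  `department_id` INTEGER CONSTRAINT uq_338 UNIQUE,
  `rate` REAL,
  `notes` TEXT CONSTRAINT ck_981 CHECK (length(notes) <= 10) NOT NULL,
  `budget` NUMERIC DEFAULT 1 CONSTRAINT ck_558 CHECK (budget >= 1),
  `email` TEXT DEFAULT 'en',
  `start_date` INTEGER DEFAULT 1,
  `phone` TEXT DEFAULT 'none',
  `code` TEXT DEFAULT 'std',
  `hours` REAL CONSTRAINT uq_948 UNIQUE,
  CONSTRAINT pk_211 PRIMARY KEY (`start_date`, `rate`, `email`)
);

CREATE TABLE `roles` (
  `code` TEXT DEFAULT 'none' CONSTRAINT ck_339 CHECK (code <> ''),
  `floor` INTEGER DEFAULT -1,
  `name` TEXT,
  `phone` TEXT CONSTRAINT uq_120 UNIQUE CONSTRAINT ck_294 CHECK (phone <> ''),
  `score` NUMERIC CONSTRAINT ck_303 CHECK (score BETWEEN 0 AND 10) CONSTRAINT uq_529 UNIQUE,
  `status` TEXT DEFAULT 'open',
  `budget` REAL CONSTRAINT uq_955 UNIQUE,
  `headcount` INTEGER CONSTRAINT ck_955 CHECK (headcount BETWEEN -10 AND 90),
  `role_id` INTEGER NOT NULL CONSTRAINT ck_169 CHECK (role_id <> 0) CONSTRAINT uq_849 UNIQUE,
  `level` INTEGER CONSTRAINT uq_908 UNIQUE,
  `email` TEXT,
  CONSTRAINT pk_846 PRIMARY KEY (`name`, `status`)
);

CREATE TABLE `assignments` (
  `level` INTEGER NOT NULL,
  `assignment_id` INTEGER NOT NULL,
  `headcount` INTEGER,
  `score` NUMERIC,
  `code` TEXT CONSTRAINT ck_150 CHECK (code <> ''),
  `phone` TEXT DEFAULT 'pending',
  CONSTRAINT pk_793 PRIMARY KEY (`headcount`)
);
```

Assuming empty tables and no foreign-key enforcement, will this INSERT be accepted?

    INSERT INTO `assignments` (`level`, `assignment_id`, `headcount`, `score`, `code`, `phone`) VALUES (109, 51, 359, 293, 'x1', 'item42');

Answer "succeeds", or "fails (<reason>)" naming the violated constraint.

succeeds

NOT NULL columns: assignment_id is supplied; headcount is supplied; level is supplied.
CHECK constraints: 'x1' satisfies (code <> '').
No constraint is violated.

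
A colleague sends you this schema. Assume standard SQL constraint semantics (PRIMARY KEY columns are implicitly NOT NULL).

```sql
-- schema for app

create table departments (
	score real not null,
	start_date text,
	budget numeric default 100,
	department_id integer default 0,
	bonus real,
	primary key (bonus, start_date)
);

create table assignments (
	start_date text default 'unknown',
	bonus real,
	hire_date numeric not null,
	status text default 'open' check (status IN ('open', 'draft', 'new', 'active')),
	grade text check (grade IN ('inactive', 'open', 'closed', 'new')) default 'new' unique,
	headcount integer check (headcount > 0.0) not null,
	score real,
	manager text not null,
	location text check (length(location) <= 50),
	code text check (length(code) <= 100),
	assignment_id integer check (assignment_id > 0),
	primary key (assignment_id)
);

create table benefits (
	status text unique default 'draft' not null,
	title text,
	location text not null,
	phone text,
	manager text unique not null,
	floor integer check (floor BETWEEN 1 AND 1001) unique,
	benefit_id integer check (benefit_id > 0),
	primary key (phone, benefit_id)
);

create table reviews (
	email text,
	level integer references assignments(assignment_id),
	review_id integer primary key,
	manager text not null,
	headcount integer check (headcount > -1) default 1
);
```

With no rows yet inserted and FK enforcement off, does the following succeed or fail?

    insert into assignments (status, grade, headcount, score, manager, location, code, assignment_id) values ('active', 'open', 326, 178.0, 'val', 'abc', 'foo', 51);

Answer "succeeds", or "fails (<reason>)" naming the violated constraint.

fails (NOT NULL on hire_date)

hire_date is omitted from the column list and has no DEFAULT, so it would receive NULL.
But hire_date is declared NOT NULL.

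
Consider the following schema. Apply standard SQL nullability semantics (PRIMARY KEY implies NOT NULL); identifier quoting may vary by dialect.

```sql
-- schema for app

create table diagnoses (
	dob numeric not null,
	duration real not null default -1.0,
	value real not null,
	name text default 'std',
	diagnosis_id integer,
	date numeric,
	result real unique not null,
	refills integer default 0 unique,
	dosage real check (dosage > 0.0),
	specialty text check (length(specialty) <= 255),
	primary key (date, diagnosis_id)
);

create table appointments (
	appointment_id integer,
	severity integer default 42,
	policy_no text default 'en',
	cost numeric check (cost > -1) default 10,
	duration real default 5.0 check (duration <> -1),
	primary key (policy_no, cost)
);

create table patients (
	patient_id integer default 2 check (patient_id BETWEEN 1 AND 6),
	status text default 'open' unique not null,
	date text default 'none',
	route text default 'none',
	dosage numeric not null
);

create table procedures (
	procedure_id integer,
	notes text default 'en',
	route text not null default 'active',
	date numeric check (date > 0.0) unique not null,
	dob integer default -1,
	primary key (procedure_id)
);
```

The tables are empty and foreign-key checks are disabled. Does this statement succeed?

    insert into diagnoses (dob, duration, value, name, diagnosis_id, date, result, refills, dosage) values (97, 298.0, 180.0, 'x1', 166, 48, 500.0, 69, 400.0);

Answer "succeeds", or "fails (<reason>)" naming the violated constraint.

NOT NULL columns: date is supplied; diagnosis_id is supplied; dob is supplied; duration is supplied; result is supplied; value is supplied.
CHECK constraints: 400.0 satisfies (dosage > 0.0).
No constraint is violated.

succeeds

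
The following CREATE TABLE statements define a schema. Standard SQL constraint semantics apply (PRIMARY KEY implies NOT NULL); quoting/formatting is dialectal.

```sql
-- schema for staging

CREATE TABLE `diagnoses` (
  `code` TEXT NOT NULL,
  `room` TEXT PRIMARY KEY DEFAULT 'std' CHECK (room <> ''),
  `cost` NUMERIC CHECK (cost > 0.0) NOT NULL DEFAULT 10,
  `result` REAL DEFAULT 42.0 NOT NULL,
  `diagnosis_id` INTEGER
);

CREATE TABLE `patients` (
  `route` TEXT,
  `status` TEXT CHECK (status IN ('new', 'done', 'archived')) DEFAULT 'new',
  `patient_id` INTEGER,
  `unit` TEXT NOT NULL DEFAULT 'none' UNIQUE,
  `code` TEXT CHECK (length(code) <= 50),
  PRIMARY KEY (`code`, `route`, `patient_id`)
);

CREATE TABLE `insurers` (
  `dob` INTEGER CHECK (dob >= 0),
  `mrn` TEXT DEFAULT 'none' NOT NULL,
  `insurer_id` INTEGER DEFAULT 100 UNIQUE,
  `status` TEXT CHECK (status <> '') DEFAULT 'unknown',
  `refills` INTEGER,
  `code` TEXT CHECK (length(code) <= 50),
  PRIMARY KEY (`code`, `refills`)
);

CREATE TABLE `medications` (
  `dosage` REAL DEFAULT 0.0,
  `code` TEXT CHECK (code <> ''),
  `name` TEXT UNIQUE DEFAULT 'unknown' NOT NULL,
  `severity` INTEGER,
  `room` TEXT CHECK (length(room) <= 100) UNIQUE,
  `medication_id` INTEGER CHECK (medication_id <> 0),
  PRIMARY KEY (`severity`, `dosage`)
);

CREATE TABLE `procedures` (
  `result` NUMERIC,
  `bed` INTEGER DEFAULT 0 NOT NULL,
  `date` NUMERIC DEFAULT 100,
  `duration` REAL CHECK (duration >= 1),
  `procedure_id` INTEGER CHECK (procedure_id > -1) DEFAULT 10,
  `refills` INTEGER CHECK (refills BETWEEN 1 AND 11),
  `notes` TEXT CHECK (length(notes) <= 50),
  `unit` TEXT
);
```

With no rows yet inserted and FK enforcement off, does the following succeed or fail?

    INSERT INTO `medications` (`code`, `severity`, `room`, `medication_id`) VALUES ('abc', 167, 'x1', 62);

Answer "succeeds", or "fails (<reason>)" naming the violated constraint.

succeeds

NOT NULL columns: dosage defaults to 0.0; name defaults to 'unknown'; severity is supplied.
CHECK constraints: 'abc' satisfies (code <> ''); 'x1' satisfies (length(room) <= 100); 62 satisfies (medication_id <> 0).
No constraint is violated.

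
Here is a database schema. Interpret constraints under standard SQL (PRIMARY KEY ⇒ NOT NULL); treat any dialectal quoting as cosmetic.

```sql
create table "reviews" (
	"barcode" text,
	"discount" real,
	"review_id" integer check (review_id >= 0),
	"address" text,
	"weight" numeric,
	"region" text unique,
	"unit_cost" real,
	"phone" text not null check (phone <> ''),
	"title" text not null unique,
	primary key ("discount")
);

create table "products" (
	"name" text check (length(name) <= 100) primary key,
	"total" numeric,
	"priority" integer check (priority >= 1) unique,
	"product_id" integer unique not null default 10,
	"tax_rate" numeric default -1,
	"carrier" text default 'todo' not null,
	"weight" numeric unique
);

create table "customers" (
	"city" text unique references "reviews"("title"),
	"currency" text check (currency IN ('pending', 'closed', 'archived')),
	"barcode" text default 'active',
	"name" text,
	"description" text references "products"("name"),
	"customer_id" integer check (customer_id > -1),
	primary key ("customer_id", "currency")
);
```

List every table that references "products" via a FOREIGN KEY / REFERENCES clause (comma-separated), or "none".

customers

- customers.description references products(name).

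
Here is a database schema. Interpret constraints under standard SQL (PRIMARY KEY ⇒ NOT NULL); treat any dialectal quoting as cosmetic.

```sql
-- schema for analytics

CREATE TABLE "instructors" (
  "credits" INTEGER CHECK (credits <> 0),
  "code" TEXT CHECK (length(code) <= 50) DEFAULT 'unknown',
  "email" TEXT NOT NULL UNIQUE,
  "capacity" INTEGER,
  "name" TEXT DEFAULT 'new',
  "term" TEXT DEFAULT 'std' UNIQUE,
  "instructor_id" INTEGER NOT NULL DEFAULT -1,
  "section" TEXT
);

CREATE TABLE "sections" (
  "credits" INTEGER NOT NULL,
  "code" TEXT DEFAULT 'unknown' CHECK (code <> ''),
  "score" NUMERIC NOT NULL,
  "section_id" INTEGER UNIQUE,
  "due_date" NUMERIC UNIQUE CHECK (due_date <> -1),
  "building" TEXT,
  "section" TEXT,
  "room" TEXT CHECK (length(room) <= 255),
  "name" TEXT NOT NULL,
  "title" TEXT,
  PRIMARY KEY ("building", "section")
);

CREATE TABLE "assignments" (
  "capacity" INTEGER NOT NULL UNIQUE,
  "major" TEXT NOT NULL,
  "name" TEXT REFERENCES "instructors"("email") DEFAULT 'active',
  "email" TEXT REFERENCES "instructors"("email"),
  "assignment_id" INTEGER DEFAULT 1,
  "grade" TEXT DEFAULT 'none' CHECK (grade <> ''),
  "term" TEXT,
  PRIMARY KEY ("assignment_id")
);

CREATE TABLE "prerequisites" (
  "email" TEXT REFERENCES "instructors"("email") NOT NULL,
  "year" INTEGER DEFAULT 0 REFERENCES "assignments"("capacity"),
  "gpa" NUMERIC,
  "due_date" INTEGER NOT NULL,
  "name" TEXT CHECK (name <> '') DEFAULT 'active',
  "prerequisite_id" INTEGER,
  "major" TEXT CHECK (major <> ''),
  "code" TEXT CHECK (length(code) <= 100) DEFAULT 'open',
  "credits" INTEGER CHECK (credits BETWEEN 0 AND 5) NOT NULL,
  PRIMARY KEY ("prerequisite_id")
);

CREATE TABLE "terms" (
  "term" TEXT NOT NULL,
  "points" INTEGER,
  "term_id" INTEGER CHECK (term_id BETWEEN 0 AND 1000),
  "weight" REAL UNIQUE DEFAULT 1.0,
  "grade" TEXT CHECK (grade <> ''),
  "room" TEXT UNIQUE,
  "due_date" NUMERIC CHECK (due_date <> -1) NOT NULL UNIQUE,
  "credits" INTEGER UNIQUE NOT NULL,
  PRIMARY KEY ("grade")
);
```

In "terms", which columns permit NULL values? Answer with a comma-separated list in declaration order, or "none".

points, term_id, weight, room

- term: declared NOT NULL → not nullable.
- points: no NOT NULL constraint applies → nullable.
- term_id: CHECK does not forbid NULL (a CHECK constraint passes when its expression is NULL) → nullable.
- weight: UNIQUE does not imply NOT NULL → nullable.
- grade: part of the PRIMARY KEY, which implies NOT NULL → not nullable.
- room: UNIQUE does not imply NOT NULL → nullable.
- due_date: declared NOT NULL → not nullable.
- credits: declared NOT NULL → not nullable.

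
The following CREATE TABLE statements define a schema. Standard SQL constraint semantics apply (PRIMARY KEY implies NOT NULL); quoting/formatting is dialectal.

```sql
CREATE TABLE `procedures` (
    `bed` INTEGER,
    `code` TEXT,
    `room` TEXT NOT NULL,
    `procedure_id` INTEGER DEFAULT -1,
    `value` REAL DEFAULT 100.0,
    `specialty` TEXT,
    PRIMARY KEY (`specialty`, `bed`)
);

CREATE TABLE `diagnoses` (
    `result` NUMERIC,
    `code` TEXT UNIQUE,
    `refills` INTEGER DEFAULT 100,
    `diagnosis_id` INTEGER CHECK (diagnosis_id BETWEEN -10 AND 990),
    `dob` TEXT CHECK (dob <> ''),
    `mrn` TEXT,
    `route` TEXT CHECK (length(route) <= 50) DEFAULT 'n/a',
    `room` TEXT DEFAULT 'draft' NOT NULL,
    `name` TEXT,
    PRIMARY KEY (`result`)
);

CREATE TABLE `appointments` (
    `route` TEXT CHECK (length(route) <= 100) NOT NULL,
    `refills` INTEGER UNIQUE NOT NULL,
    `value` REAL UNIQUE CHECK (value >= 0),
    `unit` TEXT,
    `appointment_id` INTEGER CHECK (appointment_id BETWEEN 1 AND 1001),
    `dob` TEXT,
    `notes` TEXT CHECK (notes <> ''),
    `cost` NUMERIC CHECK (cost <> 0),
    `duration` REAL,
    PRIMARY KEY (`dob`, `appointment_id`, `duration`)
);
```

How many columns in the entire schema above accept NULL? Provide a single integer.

procedures: 3 nullable (code, procedure_id, value — PK (specialty, bed) and explicit NOT NULL columns excluded).
diagnoses: 7 nullable (code, refills, diagnosis_id, dob, mrn, route, name — PK (result) and explicit NOT NULL columns excluded).
appointments: 4 nullable (value, unit, notes, cost — PK (dob, appointment_id, duration) and explicit NOT NULL columns excluded).
Total: 3 + 7 + 4 = 14.

14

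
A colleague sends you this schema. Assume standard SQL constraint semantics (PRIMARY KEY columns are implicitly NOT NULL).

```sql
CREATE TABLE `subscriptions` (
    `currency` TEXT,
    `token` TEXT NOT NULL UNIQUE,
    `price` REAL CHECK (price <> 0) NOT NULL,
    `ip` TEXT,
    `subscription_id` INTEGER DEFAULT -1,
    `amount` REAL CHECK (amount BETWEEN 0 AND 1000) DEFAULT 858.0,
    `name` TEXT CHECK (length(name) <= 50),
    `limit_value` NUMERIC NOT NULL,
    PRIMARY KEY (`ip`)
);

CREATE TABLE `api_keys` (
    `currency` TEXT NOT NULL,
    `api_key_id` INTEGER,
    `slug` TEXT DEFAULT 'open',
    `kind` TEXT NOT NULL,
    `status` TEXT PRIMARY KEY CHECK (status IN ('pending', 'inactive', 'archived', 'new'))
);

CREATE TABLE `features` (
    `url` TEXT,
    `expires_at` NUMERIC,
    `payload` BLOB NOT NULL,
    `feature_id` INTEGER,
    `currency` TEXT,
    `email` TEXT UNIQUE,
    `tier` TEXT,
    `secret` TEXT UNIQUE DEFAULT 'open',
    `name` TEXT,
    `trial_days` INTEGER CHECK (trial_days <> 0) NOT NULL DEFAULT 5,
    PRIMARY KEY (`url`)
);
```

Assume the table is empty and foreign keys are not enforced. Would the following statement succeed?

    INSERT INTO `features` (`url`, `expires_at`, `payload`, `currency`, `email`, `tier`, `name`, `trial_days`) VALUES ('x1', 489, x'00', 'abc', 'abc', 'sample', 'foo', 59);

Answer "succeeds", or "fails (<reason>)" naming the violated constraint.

NOT NULL columns: payload is supplied; trial_days is supplied; url is supplied.
CHECK constraints: 59 satisfies (trial_days <> 0).
No constraint is violated.

succeeds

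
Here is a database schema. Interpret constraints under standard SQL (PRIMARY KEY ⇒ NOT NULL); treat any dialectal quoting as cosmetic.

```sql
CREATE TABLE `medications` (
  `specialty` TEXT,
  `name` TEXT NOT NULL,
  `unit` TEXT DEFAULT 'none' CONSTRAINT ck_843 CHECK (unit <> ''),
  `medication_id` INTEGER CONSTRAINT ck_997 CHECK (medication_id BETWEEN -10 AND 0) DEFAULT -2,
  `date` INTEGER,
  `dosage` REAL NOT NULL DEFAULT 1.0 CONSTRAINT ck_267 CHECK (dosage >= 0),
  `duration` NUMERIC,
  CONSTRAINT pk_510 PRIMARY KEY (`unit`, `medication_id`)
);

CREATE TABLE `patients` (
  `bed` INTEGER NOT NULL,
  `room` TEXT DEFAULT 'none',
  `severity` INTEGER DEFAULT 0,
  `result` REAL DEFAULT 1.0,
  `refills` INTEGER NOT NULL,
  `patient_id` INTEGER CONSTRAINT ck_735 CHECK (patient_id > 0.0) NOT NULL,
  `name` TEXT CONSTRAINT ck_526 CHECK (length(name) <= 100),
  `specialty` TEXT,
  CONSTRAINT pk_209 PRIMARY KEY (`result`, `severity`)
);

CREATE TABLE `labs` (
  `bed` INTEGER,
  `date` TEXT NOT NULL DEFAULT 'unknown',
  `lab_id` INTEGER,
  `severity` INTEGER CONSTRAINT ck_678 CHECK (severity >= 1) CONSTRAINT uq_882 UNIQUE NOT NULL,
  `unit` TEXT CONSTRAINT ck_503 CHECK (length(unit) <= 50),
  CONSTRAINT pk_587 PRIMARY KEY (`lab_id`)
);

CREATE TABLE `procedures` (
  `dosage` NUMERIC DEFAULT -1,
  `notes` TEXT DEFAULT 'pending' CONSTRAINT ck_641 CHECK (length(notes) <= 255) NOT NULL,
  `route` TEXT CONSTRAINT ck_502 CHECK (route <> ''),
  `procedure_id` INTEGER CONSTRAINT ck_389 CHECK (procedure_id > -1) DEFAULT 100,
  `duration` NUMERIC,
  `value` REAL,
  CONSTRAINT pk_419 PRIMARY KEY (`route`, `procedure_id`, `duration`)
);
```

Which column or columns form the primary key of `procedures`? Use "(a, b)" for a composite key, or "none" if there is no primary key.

A table-level PRIMARY KEY clause names 3 columns: route, procedure_id, duration.
This is a composite key — the combination is unique, not each column individually.

(route, procedure_id, duration)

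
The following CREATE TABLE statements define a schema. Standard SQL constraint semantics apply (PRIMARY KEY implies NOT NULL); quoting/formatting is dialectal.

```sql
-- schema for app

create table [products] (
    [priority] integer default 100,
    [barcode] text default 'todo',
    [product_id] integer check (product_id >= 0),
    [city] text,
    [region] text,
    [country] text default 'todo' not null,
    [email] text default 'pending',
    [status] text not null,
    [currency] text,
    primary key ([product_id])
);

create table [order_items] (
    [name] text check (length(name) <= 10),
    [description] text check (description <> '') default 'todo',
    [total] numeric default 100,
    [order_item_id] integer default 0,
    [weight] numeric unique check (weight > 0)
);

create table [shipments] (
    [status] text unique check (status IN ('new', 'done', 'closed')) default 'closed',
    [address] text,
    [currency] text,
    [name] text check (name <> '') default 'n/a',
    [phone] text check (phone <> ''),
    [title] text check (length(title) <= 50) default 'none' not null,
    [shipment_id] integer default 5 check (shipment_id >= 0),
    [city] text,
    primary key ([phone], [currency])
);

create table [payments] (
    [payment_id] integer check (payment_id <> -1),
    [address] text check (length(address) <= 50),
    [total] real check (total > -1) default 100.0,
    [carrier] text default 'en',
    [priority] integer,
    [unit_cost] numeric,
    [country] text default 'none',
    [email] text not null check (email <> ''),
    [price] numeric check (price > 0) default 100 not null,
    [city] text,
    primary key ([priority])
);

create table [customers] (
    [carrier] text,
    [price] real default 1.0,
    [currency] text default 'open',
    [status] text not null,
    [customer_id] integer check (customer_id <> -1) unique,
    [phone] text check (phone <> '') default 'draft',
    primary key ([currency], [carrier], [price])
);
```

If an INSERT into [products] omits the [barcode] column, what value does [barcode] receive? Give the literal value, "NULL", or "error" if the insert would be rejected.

barcode has an explicit DEFAULT 'todo'.
When the column is omitted from an INSERT, that default is used.

'todo'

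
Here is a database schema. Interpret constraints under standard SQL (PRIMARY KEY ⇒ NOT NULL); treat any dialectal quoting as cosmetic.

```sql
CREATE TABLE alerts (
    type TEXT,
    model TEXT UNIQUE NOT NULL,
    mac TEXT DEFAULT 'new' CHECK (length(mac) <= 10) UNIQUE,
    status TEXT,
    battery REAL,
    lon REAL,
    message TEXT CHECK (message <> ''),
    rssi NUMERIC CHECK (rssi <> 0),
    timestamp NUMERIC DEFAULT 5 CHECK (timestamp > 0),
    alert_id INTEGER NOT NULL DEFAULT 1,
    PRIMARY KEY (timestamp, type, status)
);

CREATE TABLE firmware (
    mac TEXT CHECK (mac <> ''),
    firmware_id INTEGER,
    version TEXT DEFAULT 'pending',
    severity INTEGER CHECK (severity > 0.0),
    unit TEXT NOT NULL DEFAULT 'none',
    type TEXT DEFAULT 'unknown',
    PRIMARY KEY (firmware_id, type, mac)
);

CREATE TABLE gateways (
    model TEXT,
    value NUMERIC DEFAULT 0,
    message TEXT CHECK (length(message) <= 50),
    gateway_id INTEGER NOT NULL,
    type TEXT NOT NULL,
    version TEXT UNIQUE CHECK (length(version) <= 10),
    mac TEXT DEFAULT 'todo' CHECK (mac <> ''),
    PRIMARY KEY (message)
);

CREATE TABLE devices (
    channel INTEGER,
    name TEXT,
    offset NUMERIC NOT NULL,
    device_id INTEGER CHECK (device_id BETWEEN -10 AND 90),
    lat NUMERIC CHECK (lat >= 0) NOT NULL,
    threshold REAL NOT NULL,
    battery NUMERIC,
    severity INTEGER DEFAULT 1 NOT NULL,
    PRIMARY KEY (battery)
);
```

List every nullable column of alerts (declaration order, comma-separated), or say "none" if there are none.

mac, battery, lon, message, rssi

- type: part of the PRIMARY KEY, which implies NOT NULL → not nullable.
- model: declared NOT NULL → not nullable.
- mac: CHECK does not forbid NULL (a CHECK constraint passes when its expression is NULL) → nullable.
- status: part of the PRIMARY KEY, which implies NOT NULL → not nullable.
- battery: no NOT NULL constraint applies → nullable.
- lon: no NOT NULL constraint applies → nullable.
- message: CHECK does not forbid NULL (a CHECK constraint passes when its expression is NULL) → nullable.
- rssi: CHECK does not forbid NULL (a CHECK constraint passes when its expression is NULL) → nullable.
- timestamp: part of the PRIMARY KEY, which implies NOT NULL → not nullable.
- alert_id: declared NOT NULL → not nullable.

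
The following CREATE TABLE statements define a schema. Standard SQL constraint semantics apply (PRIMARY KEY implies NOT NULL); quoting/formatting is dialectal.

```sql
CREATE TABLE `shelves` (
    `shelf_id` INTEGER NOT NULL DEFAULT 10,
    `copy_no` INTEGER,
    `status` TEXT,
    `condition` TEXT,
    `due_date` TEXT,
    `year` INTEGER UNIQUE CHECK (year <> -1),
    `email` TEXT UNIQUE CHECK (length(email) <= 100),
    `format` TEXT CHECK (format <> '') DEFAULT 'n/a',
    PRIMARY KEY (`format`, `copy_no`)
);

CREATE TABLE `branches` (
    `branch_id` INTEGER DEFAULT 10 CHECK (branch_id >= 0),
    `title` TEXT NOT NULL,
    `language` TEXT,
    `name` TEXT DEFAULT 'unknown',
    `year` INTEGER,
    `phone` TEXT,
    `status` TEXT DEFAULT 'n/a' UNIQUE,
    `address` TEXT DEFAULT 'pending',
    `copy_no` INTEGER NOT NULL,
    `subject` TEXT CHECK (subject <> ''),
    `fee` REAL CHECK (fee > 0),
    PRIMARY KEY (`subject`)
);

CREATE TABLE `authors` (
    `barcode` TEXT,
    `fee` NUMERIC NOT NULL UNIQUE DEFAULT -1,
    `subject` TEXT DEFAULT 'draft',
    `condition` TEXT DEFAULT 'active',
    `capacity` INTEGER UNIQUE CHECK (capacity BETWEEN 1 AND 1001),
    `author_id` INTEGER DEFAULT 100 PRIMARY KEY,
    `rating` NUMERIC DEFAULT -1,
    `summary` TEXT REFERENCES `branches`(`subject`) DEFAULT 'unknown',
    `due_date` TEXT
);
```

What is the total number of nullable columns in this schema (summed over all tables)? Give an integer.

shelves: 5 nullable (status, condition, due_date, year, email — PK (format, copy_no) and explicit NOT NULL columns excluded).
branches: 8 nullable (branch_id, language, name, year, phone, status, address, fee — PK (subject) and explicit NOT NULL columns excluded).
authors: 7 nullable (barcode, subject, condition, capacity, rating, summary, due_date — PK (author_id) and explicit NOT NULL columns excluded).
Total: 5 + 8 + 7 = 20.

20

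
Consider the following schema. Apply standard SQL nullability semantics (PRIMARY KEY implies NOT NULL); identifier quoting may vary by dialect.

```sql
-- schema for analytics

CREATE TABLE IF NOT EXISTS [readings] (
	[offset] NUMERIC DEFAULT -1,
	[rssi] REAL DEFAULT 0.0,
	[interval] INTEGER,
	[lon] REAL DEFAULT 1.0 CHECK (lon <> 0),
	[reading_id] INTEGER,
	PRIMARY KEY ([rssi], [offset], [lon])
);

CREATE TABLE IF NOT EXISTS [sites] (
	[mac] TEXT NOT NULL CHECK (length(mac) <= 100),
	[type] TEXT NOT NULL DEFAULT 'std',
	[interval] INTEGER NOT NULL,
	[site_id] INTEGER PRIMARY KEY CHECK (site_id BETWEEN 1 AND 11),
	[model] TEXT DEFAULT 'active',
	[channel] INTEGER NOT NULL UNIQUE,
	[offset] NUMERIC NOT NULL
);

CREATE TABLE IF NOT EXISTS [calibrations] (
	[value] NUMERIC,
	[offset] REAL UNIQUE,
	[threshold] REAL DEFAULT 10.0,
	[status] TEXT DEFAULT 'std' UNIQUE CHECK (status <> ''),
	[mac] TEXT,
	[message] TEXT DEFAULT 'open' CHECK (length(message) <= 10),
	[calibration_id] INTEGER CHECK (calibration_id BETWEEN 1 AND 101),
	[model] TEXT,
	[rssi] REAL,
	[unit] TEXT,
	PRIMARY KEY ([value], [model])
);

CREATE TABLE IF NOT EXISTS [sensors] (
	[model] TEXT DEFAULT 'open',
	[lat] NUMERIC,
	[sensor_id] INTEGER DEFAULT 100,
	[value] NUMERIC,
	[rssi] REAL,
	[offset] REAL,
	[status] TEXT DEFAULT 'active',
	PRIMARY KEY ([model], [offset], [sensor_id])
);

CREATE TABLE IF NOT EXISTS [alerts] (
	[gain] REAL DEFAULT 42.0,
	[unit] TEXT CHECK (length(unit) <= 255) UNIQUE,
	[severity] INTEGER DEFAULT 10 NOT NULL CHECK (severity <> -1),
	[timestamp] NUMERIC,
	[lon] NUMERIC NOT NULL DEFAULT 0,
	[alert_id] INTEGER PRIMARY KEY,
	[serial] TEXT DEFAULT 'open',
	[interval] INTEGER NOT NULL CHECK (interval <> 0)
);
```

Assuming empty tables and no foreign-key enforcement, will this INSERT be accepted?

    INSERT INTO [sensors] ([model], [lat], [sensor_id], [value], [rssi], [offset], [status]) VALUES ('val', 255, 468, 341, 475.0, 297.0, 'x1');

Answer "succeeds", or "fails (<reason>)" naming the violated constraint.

NOT NULL columns: model is supplied; offset is supplied; sensor_id is supplied.
No constraint is violated.

succeeds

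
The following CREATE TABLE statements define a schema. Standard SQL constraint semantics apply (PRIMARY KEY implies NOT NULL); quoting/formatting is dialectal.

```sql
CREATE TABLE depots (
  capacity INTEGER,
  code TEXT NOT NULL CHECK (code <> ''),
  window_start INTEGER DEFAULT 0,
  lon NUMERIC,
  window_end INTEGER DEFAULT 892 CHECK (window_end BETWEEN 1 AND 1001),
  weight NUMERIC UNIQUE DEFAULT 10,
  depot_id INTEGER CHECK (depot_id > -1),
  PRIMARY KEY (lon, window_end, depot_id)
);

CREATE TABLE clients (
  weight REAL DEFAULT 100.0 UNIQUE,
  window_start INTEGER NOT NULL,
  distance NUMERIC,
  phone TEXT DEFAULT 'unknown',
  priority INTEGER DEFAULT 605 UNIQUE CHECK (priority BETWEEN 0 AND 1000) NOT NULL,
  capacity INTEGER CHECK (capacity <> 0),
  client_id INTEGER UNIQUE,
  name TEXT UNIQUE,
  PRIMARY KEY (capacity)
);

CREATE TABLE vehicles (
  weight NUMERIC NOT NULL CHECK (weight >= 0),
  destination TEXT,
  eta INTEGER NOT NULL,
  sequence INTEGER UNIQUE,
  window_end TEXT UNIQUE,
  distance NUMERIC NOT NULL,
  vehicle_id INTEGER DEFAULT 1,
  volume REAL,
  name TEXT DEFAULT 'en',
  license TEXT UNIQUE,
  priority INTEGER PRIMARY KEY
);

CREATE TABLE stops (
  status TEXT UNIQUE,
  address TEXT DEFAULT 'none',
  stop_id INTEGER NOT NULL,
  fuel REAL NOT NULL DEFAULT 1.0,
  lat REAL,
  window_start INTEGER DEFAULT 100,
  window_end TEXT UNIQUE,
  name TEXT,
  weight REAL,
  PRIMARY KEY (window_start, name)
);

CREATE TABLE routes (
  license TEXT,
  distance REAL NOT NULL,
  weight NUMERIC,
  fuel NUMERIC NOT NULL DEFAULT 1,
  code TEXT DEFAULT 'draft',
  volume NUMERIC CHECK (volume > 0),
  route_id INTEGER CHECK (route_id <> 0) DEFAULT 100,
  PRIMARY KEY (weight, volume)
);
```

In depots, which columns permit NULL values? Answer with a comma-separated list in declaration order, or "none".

- capacity: no NOT NULL constraint applies → nullable.
- code: declared NOT NULL → not nullable.
- window_start: DEFAULT only fills an omitted column; an explicit NULL is still allowed → nullable.
- lon: part of the PRIMARY KEY, which implies NOT NULL → not nullable.
- window_end: part of the PRIMARY KEY, which implies NOT NULL → not nullable.
- weight: UNIQUE does not imply NOT NULL → nullable.
- depot_id: part of the PRIMARY KEY, which implies NOT NULL → not nullable.

capacity, window_start, weight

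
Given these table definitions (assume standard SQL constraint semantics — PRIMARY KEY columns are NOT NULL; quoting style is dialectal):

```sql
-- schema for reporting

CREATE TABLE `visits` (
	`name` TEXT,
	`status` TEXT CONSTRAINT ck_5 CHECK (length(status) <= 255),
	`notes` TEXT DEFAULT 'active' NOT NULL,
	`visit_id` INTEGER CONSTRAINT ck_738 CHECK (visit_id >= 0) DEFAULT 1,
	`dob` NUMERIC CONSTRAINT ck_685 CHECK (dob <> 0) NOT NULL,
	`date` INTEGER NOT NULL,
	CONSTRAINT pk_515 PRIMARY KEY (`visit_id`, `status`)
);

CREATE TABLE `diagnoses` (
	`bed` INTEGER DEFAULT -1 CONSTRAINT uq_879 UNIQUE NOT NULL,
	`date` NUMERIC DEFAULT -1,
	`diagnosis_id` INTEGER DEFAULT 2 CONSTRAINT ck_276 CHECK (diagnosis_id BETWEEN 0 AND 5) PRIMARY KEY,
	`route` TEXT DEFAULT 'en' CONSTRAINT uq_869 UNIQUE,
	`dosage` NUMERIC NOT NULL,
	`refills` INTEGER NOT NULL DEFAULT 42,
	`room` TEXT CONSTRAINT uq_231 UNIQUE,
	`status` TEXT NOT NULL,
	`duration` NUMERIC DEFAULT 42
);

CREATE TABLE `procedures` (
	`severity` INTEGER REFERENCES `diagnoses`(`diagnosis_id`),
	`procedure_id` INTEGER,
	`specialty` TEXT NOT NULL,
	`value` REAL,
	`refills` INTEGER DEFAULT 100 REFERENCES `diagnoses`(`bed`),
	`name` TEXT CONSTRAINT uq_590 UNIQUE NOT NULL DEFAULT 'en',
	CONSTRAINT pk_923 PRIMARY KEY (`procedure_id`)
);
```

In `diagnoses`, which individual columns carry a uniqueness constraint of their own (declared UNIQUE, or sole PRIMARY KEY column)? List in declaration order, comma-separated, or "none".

bed, diagnosis_id, route, room

- bed: declared UNIQUE → unique.
- date: no UNIQUE or single-column PK constraint.
- diagnosis_id: single-column PRIMARY KEY → unique.
- route: declared UNIQUE → unique.
- dosage: no UNIQUE or single-column PK constraint.
- refills: no UNIQUE or single-column PK constraint.
- room: declared UNIQUE → unique.
- status: no UNIQUE or single-column PK constraint.
- duration: no UNIQUE or single-column PK constraint.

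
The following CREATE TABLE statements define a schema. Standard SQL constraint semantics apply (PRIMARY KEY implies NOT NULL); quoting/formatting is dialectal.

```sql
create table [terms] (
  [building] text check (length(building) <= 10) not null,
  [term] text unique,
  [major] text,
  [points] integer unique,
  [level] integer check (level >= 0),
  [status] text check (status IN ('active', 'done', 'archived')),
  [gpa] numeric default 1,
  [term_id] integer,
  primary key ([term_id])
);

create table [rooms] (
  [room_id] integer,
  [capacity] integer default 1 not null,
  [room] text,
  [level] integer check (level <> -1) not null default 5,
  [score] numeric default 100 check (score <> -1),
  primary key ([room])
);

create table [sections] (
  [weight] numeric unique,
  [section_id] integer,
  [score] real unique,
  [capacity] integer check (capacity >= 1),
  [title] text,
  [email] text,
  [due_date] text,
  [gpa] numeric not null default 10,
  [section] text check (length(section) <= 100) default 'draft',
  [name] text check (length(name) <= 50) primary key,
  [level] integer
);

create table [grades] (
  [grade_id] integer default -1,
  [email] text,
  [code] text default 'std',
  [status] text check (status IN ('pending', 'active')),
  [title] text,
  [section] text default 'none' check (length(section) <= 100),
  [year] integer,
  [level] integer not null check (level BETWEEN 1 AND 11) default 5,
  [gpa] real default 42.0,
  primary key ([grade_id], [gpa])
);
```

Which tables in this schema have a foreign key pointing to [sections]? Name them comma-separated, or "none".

No REFERENCES clause anywhere in the schema names sections.

none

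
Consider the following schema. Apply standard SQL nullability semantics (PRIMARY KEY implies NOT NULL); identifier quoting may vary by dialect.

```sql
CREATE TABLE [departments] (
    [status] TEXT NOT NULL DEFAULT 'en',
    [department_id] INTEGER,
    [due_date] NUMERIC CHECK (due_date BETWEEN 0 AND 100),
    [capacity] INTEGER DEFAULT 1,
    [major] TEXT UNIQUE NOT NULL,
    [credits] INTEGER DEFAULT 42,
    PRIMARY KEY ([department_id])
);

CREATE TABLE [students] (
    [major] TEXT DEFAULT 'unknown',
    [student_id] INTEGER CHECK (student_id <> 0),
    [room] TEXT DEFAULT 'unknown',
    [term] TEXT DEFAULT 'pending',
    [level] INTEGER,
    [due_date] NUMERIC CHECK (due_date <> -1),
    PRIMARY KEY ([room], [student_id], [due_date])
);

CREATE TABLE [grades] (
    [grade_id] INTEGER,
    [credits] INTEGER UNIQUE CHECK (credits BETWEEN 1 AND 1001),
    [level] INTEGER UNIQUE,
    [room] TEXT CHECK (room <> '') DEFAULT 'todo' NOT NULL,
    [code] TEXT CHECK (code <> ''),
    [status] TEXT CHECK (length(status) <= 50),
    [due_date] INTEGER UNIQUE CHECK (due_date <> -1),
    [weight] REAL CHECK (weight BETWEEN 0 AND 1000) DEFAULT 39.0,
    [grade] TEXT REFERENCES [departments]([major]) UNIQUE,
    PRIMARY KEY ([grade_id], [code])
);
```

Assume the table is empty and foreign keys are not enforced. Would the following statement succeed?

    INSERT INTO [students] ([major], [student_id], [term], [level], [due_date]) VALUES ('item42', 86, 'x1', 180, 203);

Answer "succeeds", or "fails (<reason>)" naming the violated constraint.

NOT NULL columns: due_date is supplied; room defaults to 'unknown'; student_id is supplied.
CHECK constraints: 86 satisfies (student_id <> 0); 203 satisfies (due_date <> -1).
No constraint is violated.

succeeds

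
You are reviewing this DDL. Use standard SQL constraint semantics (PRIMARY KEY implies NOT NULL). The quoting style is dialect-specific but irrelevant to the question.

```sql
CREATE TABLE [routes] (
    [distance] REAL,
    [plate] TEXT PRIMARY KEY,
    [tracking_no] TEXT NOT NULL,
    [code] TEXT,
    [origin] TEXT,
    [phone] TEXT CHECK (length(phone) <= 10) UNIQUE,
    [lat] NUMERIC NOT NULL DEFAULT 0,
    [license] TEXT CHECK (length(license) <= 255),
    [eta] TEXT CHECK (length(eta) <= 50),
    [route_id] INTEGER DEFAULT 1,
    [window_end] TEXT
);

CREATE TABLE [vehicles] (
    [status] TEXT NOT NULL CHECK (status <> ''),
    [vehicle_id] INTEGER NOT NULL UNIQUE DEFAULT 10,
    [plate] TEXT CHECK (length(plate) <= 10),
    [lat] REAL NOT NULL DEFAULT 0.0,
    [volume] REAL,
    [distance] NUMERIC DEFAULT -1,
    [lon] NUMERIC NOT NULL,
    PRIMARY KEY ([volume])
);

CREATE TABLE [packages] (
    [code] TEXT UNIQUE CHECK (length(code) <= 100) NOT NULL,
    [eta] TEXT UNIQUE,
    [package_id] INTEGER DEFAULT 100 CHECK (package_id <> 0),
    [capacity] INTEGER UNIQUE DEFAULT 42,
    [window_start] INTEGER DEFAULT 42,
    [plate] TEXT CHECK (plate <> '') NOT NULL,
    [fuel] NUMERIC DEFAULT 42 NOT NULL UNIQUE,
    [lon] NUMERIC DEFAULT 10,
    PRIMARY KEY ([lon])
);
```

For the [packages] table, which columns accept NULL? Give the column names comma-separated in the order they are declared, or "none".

- code: declared NOT NULL → not nullable.
- eta: UNIQUE does not imply NOT NULL → nullable.
- package_id: CHECK does not forbid NULL (a CHECK constraint passes when its expression is NULL) → nullable.
- capacity: UNIQUE does not imply NOT NULL → nullable.
- window_start: DEFAULT only fills an omitted column; an explicit NULL is still allowed → nullable.
- plate: declared NOT NULL → not nullable.
- fuel: declared NOT NULL → not nullable.
- lon: part of the PRIMARY KEY, which implies NOT NULL → not nullable.

eta, package_id, capacity, window_start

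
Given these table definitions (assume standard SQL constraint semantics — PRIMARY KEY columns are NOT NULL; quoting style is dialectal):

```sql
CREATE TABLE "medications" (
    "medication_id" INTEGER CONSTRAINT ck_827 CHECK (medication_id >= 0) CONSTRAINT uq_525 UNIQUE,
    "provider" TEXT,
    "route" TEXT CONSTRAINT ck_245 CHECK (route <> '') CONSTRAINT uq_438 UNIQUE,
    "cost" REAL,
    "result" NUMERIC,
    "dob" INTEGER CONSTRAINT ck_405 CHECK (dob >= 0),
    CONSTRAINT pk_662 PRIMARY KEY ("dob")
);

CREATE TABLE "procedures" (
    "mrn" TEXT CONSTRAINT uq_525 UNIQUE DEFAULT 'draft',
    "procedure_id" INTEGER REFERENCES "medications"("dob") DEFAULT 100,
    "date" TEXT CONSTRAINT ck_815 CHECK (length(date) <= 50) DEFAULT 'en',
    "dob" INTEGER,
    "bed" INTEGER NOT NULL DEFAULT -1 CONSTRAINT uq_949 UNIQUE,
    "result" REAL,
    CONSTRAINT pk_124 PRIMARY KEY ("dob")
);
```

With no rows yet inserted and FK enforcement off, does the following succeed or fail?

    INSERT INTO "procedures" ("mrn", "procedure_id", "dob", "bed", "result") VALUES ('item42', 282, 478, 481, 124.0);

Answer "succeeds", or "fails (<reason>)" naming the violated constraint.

NOT NULL columns: bed is supplied; dob is supplied.
No constraint is violated.

succeeds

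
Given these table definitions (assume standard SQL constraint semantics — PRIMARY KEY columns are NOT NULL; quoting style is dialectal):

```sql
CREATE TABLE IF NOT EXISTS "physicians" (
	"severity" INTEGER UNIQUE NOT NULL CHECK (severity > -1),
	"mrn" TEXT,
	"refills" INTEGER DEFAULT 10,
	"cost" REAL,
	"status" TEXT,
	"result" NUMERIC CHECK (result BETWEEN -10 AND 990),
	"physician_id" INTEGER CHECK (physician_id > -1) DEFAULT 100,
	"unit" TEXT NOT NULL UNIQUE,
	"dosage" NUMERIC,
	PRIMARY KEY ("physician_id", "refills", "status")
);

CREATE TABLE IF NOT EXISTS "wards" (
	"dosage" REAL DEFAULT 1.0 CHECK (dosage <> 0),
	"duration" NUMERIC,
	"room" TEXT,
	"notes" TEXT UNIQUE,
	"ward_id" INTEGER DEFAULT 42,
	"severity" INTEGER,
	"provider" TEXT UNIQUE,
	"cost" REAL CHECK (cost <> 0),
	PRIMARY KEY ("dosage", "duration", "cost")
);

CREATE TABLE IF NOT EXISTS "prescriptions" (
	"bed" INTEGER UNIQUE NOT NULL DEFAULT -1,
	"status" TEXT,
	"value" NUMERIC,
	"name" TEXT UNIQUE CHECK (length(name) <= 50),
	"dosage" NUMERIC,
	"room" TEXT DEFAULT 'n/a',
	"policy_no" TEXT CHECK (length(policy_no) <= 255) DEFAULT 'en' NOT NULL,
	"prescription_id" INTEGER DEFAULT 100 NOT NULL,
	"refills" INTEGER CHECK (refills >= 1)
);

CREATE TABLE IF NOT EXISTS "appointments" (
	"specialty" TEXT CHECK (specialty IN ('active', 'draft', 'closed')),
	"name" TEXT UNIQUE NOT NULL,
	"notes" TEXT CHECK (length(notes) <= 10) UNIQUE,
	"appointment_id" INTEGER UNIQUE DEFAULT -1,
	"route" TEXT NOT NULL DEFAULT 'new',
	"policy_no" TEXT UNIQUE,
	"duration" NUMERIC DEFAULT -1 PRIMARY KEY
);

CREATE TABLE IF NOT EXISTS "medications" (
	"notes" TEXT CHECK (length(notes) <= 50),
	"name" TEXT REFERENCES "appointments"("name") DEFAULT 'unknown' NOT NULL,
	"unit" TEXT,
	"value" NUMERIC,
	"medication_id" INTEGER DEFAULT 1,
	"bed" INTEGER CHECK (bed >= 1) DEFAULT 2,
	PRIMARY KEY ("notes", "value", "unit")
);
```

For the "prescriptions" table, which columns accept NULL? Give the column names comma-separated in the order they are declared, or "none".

status, value, name, dosage, room, refills

- bed: declared NOT NULL → not nullable.
- status: no NOT NULL constraint applies → nullable.
- value: no NOT NULL constraint applies → nullable.
- name: CHECK does not forbid NULL (a CHECK constraint passes when its expression is NULL) → nullable.
- dosage: no NOT NULL constraint applies → nullable.
- room: DEFAULT only fills an omitted column; an explicit NULL is still allowed → nullable.
- policy_no: declared NOT NULL → not nullable.
- prescription_id: declared NOT NULL → not nullable.
- refills: CHECK does not forbid NULL (a CHECK constraint passes when its expression is NULL) → nullable.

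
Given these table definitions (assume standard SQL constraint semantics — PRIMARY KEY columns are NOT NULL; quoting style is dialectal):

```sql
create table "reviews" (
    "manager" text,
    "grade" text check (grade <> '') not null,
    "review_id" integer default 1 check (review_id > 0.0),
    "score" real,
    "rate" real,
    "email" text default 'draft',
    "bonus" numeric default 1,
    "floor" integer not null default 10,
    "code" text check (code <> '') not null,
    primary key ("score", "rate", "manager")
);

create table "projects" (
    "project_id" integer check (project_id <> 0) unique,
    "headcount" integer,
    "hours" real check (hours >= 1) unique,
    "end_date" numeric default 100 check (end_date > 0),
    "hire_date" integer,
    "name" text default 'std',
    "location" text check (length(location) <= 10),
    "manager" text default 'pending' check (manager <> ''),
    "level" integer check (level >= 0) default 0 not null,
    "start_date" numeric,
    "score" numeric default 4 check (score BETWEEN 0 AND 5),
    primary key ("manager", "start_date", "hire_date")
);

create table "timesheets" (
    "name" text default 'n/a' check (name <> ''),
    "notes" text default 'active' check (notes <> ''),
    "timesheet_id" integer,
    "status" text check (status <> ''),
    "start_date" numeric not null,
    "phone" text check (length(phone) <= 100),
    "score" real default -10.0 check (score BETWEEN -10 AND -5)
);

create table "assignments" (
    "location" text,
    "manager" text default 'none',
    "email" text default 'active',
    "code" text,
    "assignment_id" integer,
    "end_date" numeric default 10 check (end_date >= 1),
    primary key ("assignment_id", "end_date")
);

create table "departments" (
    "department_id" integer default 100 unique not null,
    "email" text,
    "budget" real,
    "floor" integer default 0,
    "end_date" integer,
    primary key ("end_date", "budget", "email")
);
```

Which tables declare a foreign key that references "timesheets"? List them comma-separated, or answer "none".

none

No REFERENCES clause anywhere in the schema names timesheets.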